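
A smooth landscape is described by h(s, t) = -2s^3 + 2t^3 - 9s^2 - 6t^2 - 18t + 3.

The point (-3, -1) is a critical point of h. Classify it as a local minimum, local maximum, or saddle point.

The mixed partial ∂²h/∂s∂t is 0, so the Hessian at any point is diag(h_ss, h_tt) = diag(-6(2s + 3), 12(t - 1)).
At (-3, -1): H = diag(18, -24).
The eigenvalues have opposite signs, so H is indefinite: a saddle point.

saddle point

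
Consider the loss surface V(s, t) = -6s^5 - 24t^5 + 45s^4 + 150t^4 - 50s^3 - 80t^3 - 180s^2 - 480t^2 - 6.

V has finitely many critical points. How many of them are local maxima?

V separates as a function of s plus a function of t, so ∇V=0 decouples.
∂V/∂s = -30s(s - 4)(s - 3)(s + 1) = 0 at s ∈ {-1, 0, 3, 4}; ∂V/∂t = -120t(t - 4)(t - 2)(t + 1) = 0 at t ∈ {-1, 0, 2, 4}.
The Hessian is diagonal: diag(V_ss, V_tt). Second derivatives: V_ss(-1)=600, V_ss(0)=-360, V_ss(3)=360, V_ss(4)=-600; V_tt(-1)=1800, V_tt(0)=-960, V_tt(2)=1440, V_tt(4)=-4800.
Local maxima occur where both diagonal entries negative: (0, 0), (0, 4), (4, 0), (4, 4). Count: 4.

4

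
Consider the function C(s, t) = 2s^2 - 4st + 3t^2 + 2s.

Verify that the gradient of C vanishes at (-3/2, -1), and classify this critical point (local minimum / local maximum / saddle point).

local minimum

∇C = (4s - 4t + 2, -4s + 6t); substituting (-3/2, -1) gives ∇C = (0, 0), so (-3/2, -1) is indeed a critical point.
The Hessian of C is constant: H = [[4, -4], [-4, 6]].
det(H) = 4·6 − (-4)² = 8.
det(H) > 0 and tr(H) = 10 > 0, so H is positive definite and the point is a local minimum.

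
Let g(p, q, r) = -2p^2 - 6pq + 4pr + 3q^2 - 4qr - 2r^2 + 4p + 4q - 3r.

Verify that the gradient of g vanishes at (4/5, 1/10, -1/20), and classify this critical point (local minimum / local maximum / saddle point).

∇g = (-4p - 6q + 4r + 4, -6p + 6q - 4r + 4, 4p - 4q - 4r - 3); substituting (4/5, 1/10, -1/20) gives ∇g = (0, 0, 0), so (4/5, 1/10, -1/20) is indeed a critical point.
The Hessian is constant: H = [[-4, -6, 4], [-6, 6, -4], [4, -4, -4]].
Leading principal minors: Δ₁ = -4, Δ₂ = -60, Δ₃ = 400.
The minors fit neither the all-positive nor the alternating-sign pattern, so H is indefinite: a saddle point.

saddle point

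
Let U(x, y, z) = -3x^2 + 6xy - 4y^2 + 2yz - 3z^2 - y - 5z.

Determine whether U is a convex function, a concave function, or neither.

concave

U is quadratic, so its Hessian is the constant matrix H = [[-6, 6, 0], [6, -8, 2], [0, 2, -6]].
Leading principal minors: -6, 12, -48.
Signs alternate −, +, − ⇒ H ≺ 0 ⇒ concave.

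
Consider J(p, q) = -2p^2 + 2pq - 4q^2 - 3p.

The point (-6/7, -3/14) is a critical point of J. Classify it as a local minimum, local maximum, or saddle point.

local maximum

The Hessian of J is constant: H = [[-4, 2], [2, -8]].
det(H) = (-4)·(-8) − 2² = 28.
det(H) > 0 and tr(H) = -12 < 0, so H is negative definite and the point is a local maximum.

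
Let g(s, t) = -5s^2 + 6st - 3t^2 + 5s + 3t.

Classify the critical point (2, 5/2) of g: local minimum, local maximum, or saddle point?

local maximum

The Hessian of g is constant: H = [[-10, 6], [6, -6]].
det(H) = (-10)·(-6) − 6² = 24.
det(H) > 0 and tr(H) = -16 < 0, so H is negative definite and the point is a local maximum.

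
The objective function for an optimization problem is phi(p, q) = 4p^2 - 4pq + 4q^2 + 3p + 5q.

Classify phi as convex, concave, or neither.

convex

phi is quadratic, so its Hessian is the constant matrix H = [[8, -4], [-4, 8]].
det(H) = 48, tr(H) = 16.
det(H) > 0 and tr(H) > 0, so H is positive definite everywhere: convex.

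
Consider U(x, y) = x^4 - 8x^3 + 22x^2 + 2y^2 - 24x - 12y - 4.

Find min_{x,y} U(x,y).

U(x,y) separates as P(x) + Q(y) − 4, so its minimum is min P + min Q − 4.
P'(x) = 4(x - 3)(x - 2)(x - 1) vanishes at x ∈ {1, 2, 3}; Q'(y) = 4y - 12 vanishes at y ∈ {3}.
Local minima of P (where P''>0): P(1)=-9, P(3)=-9. Local minima of Q: Q(3)=-18.
So the global minimum of U is P(1) + Q(3) − 4 = -9 − 18 − 4 = -31, attained at (1, 3).

-31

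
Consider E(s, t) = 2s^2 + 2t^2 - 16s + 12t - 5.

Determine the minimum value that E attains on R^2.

E(s,t) separates as P(s) + Q(t) − 5, so its minimum is min P + min Q − 5.
P'(s) = 4s - 16 vanishes at s ∈ {4}; Q'(t) = 4(t + 3) vanishes at t ∈ {-3}.
Local minima of P (where P''>0): P(4)=-32. Local minima of Q: Q(-3)=-18.
So the global minimum of E is P(4) + Q(-3) − 5 = -32 − 18 − 5 = -55, attained at (4, -3).

-55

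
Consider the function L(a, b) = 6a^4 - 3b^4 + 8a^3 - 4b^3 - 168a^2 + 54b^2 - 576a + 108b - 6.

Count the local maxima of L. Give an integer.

L separates as a function of a plus a function of b, so ∇L=0 decouples.
∂L/∂a = 24(a - 4)(a + 2)(a + 3) = 0 at a ∈ {-3, -2, 4}; ∂L/∂b = -12(b - 3)(b + 1)(b + 3) = 0 at b ∈ {-3, -1, 3}.
The Hessian is diagonal: diag(L_aa, L_bb). Second derivatives: L_aa(-3)=168, L_aa(-2)=-144, L_aa(4)=1008; L_bb(-3)=-144, L_bb(-1)=96, L_bb(3)=-288.
Local maxima occur where both diagonal entries negative: (-2, -3), (-2, 3). Count: 2.

2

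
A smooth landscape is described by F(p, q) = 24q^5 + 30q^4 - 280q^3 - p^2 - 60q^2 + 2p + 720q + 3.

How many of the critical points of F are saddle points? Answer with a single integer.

2

F separates as a function of p plus a function of q, so ∇F=0 decouples.
∂F/∂p = -2(p - 1) = 0 at p ∈ {1}; ∂F/∂q = 120(q - 2)(q - 1)(q + 1)(q + 3) = 0 at q ∈ {-3, -1, 1, 2}.
The Hessian is diagonal: diag(F_pp, F_qq). Second derivatives: F_pp(1)=-2; F_qq(-3)=-4800, F_qq(-1)=1440, F_qq(1)=-960, F_qq(2)=1800.
Saddle points occur where the two diagonal entries have opposite signs: (1, -1), (1, 2). Count: 2.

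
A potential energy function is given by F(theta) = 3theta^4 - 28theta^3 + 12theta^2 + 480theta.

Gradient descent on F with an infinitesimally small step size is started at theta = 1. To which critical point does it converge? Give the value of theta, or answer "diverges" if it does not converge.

-2

F'(theta) = 12(theta - 5)(theta - 4)(theta + 2), so F'(1) = 432.
Gradient descent moves in the -F' direction, i.e. theta is decreasing.
The nearest critical point in that direction is theta = -2, where F'' = 504 > 0 (a local minimum). The iterate converges there.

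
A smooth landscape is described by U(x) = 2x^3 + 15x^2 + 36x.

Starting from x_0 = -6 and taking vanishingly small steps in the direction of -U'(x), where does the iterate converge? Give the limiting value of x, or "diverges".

U'(x) = 6(x + 2)(x + 3), so U'(-6) = 72.
Gradient descent moves in the -U' direction, i.e. x is decreasing.
There is no critical point below x=-6, and U' keeps the same sign, so the iterate runs off to −∞.

diverges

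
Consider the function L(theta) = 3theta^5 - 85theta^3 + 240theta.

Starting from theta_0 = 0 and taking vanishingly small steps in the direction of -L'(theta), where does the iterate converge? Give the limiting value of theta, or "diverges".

L'(theta) = 15(theta - 4)(theta - 1)(theta + 1)(theta + 4), so L'(0) = 240.
Gradient descent moves in the -L' direction, i.e. theta is decreasing.
The nearest critical point in that direction is theta = -1, where L'' = 450 > 0 (a local minimum). The iterate converges there.

-1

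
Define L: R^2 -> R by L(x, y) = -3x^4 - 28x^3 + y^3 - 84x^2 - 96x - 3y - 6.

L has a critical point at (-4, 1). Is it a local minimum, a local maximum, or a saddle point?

The mixed partial ∂²L/∂x∂y is 0, so the Hessian at any point is diag(L_xx, L_yy) = diag(-12(3x^2 + 14x + 14), 6y).
At (-4, 1): H = diag(-72, 6).
The eigenvalues have opposite signs, so H is indefinite: a saddle point.

saddle point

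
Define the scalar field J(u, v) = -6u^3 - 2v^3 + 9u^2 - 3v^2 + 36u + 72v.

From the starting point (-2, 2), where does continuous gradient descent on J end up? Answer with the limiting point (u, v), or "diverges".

J is separable, so gradient descent decouples: u follows -∂J/∂u, v follows -∂J/∂v.
∂J/∂u = -18(u - 2)(u + 1); at u=-2 this is -72, so u increases.
∂J/∂v = -6(v - 3)(v + 4); at v=2 this is 36, so v decreases.
u converges to its nearest critical value -1 (a local min of the u-part); v converges to -4. The iterate converges to (-1, -4).

(-1, -4)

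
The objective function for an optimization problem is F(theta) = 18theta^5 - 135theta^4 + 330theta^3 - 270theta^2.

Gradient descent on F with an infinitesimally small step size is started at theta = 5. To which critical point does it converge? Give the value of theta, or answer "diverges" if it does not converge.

3

F'(theta) = 90theta(theta - 3)(theta - 2)(theta - 1), so F'(5) = 10800.
Gradient descent moves in the -F' direction, i.e. theta is decreasing.
The nearest critical point in that direction is theta = 3, where F'' = 540 > 0 (a local minimum). The iterate converges there.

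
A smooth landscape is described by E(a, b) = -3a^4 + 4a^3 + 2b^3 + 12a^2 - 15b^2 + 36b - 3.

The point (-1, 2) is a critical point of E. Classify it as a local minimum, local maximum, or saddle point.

local maximum

The mixed partial ∂²E/∂a∂b is 0, so the Hessian at any point is diag(E_aa, E_bb) = diag(12(-3a^2 + 2a + 2), 6(2b - 5)).
At (-1, 2): H = diag(-36, -6).
Both eigenvalues are negative, so H is negative definite: a local maximum.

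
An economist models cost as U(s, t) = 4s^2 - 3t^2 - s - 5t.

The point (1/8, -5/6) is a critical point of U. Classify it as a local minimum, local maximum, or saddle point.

saddle point

The Hessian of U is constant: H = [[8, 0], [0, -6]].
det(H) = 8·(-6) − 0² = -48.
Since det(H) < 0, H is indefinite and the critical point is a saddle point.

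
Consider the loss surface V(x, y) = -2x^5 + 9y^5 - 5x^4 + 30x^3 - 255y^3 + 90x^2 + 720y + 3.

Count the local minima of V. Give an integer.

4

V separates as a function of x plus a function of y, so ∇V=0 decouples.
∂V/∂x = -10x(x - 3)(x + 2)(x + 3) = 0 at x ∈ {-3, -2, 0, 3}; ∂V/∂y = 45(y - 4)(y - 1)(y + 1)(y + 4) = 0 at y ∈ {-4, -1, 1, 4}.
The Hessian is diagonal: diag(V_xx, V_yy). Second derivatives: V_xx(-3)=180, V_xx(-2)=-100, V_xx(0)=180, V_xx(3)=-900; V_yy(-4)=-5400, V_yy(-1)=1350, V_yy(1)=-1350, V_yy(4)=5400.
Local minima occur where both diagonal entries positive: (-3, -1), (-3, 4), (0, -1), (0, 4). Count: 4.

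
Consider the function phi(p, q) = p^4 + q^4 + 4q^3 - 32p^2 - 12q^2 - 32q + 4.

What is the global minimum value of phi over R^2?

-316

phi(p,q) separates as A(p) + B(q) + 4, so its minimum is min A + min B + 4.
A'(p) = 4p(p - 4)(p + 4) vanishes at p ∈ {-4, 0, 4}; B'(q) = 4(q - 2)(q + 1)(q + 4) vanishes at q ∈ {-4, -1, 2}.
Local minima of A (where A''>0): A(-4)=-256, A(4)=-256. Local minima of B: B(-4)=-64, B(2)=-64.
So the global minimum of phi is A(-4) + B(-4) + 4 = -256 − 64 + 4 = -316, attained at (-4, -4).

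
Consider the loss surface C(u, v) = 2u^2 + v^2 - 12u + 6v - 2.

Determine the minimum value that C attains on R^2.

-29

C(u,v) separates as P(u) + Q(v) − 2, so its minimum is min P + min Q − 2.
P'(u) = 4u - 12 vanishes at u ∈ {3}; Q'(v) = 2v + 6 vanishes at v ∈ {-3}.
Local minima of P (where P''>0): P(3)=-18. Local minima of Q: Q(-3)=-9.
So the global minimum of C is P(3) + Q(-3) − 2 = -18 − 9 − 2 = -29, attained at (3, -3).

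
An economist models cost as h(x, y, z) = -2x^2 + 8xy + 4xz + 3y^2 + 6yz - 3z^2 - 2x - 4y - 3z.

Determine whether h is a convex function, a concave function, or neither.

neither

h is quadratic, so its Hessian is the constant matrix H = [[-4, 8, 4], [8, 6, 6], [4, 6, -6]].
Leading principal minors: -4, -88, 960.
Neither pattern holds ⇒ H is indefinite ⇒ neither convex nor concave.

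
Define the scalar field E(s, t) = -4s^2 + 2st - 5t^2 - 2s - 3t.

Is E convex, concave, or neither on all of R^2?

E is quadratic, so its Hessian is the constant matrix H = [[-8, 2], [2, -10]].
det(H) = 76, tr(H) = -18.
det(H) > 0 and tr(H) < 0, so H is negative definite everywhere: concave.

concave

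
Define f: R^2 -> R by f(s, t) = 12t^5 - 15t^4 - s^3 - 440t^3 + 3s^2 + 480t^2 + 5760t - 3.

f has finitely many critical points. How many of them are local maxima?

2

f separates as a function of s plus a function of t, so ∇f=0 decouples.
∂f/∂s = -3s(s - 2) = 0 at s ∈ {0, 2}; ∂f/∂t = 60(t - 4)(t - 3)(t + 2)(t + 4) = 0 at t ∈ {-4, -2, 3, 4}.
The Hessian is diagonal: diag(f_ss, f_tt). Second derivatives: f_ss(0)=6, f_ss(2)=-6; f_tt(-4)=-6720, f_tt(-2)=3600, f_tt(3)=-2100, f_tt(4)=2880.
Local maxima occur where both diagonal entries negative: (2, -4), (2, 3). Count: 2.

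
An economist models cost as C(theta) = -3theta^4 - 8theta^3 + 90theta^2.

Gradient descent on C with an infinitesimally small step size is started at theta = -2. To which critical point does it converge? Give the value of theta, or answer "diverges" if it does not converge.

C'(theta) = -12theta(theta - 3)(theta + 5), so C'(-2) = -360.
Gradient descent moves in the -C' direction, i.e. theta is increasing.
The nearest critical point in that direction is theta = 0, where C'' = 180 > 0 (a local minimum). The iterate converges there.

0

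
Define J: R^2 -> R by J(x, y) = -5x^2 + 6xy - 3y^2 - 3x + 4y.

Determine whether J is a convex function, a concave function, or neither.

J is quadratic, so its Hessian is the constant matrix H = [[-10, 6], [6, -6]].
det(H) = 24, tr(H) = -16.
det(H) > 0 and tr(H) < 0, so H is negative definite everywhere: concave.

concave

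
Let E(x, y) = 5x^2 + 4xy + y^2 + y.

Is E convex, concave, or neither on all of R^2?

E is quadratic, so its Hessian is the constant matrix H = [[10, 4], [4, 2]].
det(H) = 4, tr(H) = 12.
det(H) > 0 and tr(H) > 0, so H is positive definite everywhere: convex.

convex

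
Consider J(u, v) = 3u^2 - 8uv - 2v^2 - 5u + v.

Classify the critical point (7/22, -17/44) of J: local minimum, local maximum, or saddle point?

saddle point

The Hessian of J is constant: H = [[6, -8], [-8, -4]].
det(H) = 6·(-4) − (-8)² = -88.
Since det(H) < 0, H is indefinite and the critical point is a saddle point.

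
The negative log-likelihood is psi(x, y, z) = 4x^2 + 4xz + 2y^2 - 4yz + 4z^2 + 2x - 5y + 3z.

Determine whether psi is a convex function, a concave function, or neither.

convex

psi is quadratic, so its Hessian is the constant matrix H = [[8, 0, 4], [0, 4, -4], [4, -4, 8]].
Leading principal minors: 8, 32, 64.
All positive ⇒ H ≻ 0 ⇒ convex.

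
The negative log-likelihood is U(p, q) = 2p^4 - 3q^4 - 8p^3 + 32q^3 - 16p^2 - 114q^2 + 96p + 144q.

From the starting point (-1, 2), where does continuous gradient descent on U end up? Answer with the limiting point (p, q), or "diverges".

(-2, 3)

U is separable, so gradient descent decouples: p follows -∂U/∂p, q follows -∂U/∂q.
∂U/∂p = 8(p - 3)(p - 2)(p + 2); at p=-1 this is 96, so p decreases.
∂U/∂q = -12(q - 4)(q - 3)(q - 1); at q=2 this is -24, so q increases.
p converges to its nearest critical value -2 (a local min of the p-part); q converges to 3. The iterate converges to (-2, 3).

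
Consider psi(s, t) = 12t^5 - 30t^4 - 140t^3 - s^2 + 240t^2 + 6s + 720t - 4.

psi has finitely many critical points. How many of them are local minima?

psi separates as a function of s plus a function of t, so ∇psi=0 decouples.
∂psi/∂s = -2(s - 3) = 0 at s ∈ {3}; ∂psi/∂t = 60(t - 3)(t - 2)(t + 1)(t + 2) = 0 at t ∈ {-2, -1, 2, 3}.
The Hessian is diagonal: diag(psi_ss, psi_tt). Second derivatives: psi_ss(3)=-2; psi_tt(-2)=-1200, psi_tt(-1)=720, psi_tt(2)=-720, psi_tt(3)=1200.
Local minima occur where both diagonal entries positive: none. Count: 0.

0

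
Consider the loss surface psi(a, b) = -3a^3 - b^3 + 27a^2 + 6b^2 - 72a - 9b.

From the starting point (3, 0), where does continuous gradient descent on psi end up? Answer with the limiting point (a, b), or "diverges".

(2, 1)

psi is separable, so gradient descent decouples: a follows -∂psi/∂a, b follows -∂psi/∂b.
∂psi/∂a = -9(a - 4)(a - 2); at a=3 this is 9, so a decreases.
∂psi/∂b = -3(b - 3)(b - 1); at b=0 this is -9, so b increases.
a converges to its nearest critical value 2 (a local min of the a-part); b converges to 1. The iterate converges to (2, 1).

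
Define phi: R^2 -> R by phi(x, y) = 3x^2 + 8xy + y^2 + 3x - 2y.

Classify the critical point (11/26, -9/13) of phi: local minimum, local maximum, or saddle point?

The Hessian of phi is constant: H = [[6, 8], [8, 2]].
det(H) = 6·2 − 8² = -52.
Since det(H) < 0, H is indefinite and the critical point is a saddle point.

saddle point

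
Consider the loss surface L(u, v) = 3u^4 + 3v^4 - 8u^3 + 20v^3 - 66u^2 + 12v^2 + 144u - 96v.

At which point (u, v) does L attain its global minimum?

L(u,v) separates as P(u) + Q(v), so its minimum is min P + min Q.
P'(u) = 12(u - 4)(u - 1)(u + 3) vanishes at u ∈ {-3, 1, 4}; Q'(v) = 12(v - 1)(v + 2)(v + 4) vanishes at v ∈ {-4, -2, 1}.
Local minima of P (where P''>0): P(-3)=-567, P(4)=-224. Local minima of Q: Q(-4)=64, Q(1)=-61.
So the global minimum of L is P(-3) + Q(1) = -567 − 61 = -628, attained at (-3, 1).

(-3, 1)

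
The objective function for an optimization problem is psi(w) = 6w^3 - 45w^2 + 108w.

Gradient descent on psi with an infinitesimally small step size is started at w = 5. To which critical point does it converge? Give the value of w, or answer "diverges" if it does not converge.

psi'(w) = 18(w - 3)(w - 2), so psi'(5) = 108.
Gradient descent moves in the -psi' direction, i.e. w is decreasing.
The nearest critical point in that direction is w = 3, where psi'' = 18 > 0 (a local minimum). The iterate converges there.

3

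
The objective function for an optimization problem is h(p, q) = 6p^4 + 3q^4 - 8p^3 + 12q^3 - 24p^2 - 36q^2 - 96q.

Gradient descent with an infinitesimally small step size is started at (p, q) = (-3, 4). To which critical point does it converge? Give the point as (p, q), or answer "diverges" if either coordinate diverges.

h is separable, so gradient descent decouples: p follows -∂h/∂p, q follows -∂h/∂q.
∂h/∂p = 24p(p - 2)(p + 1); at p=-3 this is -720, so p increases.
∂h/∂q = 12(q - 2)(q + 1)(q + 4); at q=4 this is 960, so q decreases.
p converges to its nearest critical value -1 (a local min of the p-part); q converges to 2. The iterate converges to (-1, 2).

(-1, 2)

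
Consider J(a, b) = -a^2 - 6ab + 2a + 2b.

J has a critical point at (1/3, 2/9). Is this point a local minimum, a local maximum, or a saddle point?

saddle point

The Hessian of J is constant: H = [[-2, -6], [-6, 0]].
det(H) = (-2)·0 − (-6)² = -36.
Since det(H) < 0, H is indefinite and the critical point is a saddle point.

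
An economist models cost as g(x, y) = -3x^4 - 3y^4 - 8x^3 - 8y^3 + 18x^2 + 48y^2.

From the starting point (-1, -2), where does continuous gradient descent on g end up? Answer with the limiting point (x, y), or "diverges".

g is separable, so gradient descent decouples: x follows -∂g/∂x, y follows -∂g/∂y.
∂g/∂x = -12x(x - 1)(x + 3); at x=-1 this is -48, so x increases.
∂g/∂y = -12y(y - 2)(y + 4); at y=-2 this is -192, so y increases.
x converges to its nearest critical value 0 (a local min of the x-part); y converges to 0. The iterate converges to (0, 0).

(0, 0)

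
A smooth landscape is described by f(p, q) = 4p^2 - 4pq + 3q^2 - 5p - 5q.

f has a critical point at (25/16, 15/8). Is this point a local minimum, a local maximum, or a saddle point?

local minimum

The Hessian of f is constant: H = [[8, -4], [-4, 6]].
det(H) = 8·6 − (-4)² = 32.
det(H) > 0 and tr(H) = 14 > 0, so H is positive definite and the point is a local minimum.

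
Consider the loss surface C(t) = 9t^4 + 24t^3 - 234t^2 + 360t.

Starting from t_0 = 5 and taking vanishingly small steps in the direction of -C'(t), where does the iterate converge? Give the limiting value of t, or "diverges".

2

C'(t) = 36(t - 2)(t - 1)(t + 5), so C'(5) = 4320.
Gradient descent moves in the -C' direction, i.e. t is decreasing.
The nearest critical point in that direction is t = 2, where C'' = 252 > 0 (a local minimum). The iterate converges there.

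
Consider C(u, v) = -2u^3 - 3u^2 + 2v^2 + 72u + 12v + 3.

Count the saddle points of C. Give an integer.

1

C separates as a function of u plus a function of v, so ∇C=0 decouples.
∂C/∂u = -6(u - 3)(u + 4) = 0 at u ∈ {-4, 3}; ∂C/∂v = 4(v + 3) = 0 at v ∈ {-3}.
The Hessian is diagonal: diag(C_uu, C_vv). Second derivatives: C_uu(-4)=42, C_uu(3)=-42; C_vv(-3)=4.
Saddle points occur where the two diagonal entries have opposite signs: (3, -3). Count: 1.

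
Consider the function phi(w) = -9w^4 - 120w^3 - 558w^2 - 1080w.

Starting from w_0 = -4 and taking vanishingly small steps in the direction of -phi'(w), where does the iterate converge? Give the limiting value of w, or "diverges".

phi'(w) = -36(w + 2)(w + 3)(w + 5), so phi'(-4) = -72.
Gradient descent moves in the -phi' direction, i.e. w is increasing.
The nearest critical point in that direction is w = -3, where phi'' = 72 > 0 (a local minimum). The iterate converges there.

-3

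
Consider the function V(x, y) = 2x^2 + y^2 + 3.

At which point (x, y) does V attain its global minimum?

V(x,y) separates as P(x) + Q(y) + 3, so its minimum is min P + min Q + 3.
P'(x) = 4x vanishes at x ∈ {0}; Q'(y) = 2y vanishes at y ∈ {0}.
Local minima of P (where P''>0): P(0)=0. Local minima of Q: Q(0)=0.
So the global minimum of V is P(0) + Q(0) + 3 = 0 + 0 + 3 = 3, attained at (0, 0).

(0, 0)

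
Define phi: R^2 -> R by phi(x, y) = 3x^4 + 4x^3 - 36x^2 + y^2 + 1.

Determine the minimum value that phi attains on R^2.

-188

phi(x,y) separates as P(x) + Q(y) + 1, so its minimum is min P + min Q + 1.
P'(x) = 12x(x - 2)(x + 3) vanishes at x ∈ {-3, 0, 2}; Q'(y) = 2y vanishes at y ∈ {0}.
Local minima of P (where P''>0): P(-3)=-189, P(2)=-64. Local minima of Q: Q(0)=0.
So the global minimum of phi is P(-3) + Q(0) + 1 = -189 + 0 + 1 = -188, attained at (-3, 0).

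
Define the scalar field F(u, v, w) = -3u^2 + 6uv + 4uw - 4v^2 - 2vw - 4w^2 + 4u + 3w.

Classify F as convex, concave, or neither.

concave

F is quadratic, so its Hessian is the constant matrix H = [[-6, 6, 4], [6, -8, -2], [4, -2, -8]].
Leading principal minors: -6, 12, -40.
Signs alternate −, +, − ⇒ H ≺ 0 ⇒ concave.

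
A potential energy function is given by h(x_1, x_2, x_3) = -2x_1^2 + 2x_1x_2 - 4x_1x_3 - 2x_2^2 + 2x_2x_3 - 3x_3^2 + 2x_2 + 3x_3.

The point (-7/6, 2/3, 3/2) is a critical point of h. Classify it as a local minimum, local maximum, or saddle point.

The Hessian is constant: H = [[-4, 2, -4], [2, -4, 2], [-4, 2, -6]].
Leading principal minors: Δ₁ = -4, Δ₂ = 12, Δ₃ = -24.
The minors alternate sign starting negative (−, +, −), so H is negative definite: a local maximum.

local maximum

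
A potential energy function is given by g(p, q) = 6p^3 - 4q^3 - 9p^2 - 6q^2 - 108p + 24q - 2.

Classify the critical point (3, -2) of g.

local minimum

The mixed partial ∂²g/∂p∂q is 0, so the Hessian at any point is diag(g_pp, g_qq) = diag(18(2p - 1), -12(2q + 1)).
At (3, -2): H = diag(90, 36).
Both eigenvalues are positive, so H is positive definite: a local minimum.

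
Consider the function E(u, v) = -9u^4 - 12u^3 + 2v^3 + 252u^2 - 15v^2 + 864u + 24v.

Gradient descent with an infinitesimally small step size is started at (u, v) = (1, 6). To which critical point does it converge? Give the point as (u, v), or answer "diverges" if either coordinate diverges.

(-2, 4)

E is separable, so gradient descent decouples: u follows -∂E/∂u, v follows -∂E/∂v.
∂E/∂u = -36(u - 4)(u + 2)(u + 3); at u=1 this is 1296, so u decreases.
∂E/∂v = 6(v - 4)(v - 1); at v=6 this is 60, so v decreases.
u converges to its nearest critical value -2 (a local min of the u-part); v converges to 4. The iterate converges to (-2, 4).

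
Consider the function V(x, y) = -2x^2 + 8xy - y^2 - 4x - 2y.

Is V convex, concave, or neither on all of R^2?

V is quadratic, so its Hessian is the constant matrix H = [[-4, 8], [8, -2]].
det(H) = -56, tr(H) = -6.
det(H) < 0, so H is indefinite: neither convex nor concave.

neither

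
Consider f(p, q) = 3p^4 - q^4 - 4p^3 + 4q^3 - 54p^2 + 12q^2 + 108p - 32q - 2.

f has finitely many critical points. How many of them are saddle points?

5

f separates as a function of p plus a function of q, so ∇f=0 decouples.
∂f/∂p = 12(p - 3)(p - 1)(p + 3) = 0 at p ∈ {-3, 1, 3}; ∂f/∂q = -4(q - 4)(q - 1)(q + 2) = 0 at q ∈ {-2, 1, 4}.
The Hessian is diagonal: diag(f_pp, f_qq). Second derivatives: f_pp(-3)=288, f_pp(1)=-96, f_pp(3)=144; f_qq(-2)=-72, f_qq(1)=36, f_qq(4)=-72.
Saddle points occur where the two diagonal entries have opposite signs: (-3, -2), (-3, 4), (1, 1), (3, -2), (3, 4). Count: 5.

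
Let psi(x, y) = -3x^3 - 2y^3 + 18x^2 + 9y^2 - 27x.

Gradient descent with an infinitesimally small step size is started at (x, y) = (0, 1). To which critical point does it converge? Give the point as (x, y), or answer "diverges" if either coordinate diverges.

(1, 0)

psi is separable, so gradient descent decouples: x follows -∂psi/∂x, y follows -∂psi/∂y.
∂psi/∂x = -9(x - 3)(x - 1); at x=0 this is -27, so x increases.
∂psi/∂y = -6y(y - 3); at y=1 this is 12, so y decreases.
x converges to its nearest critical value 1 (a local min of the x-part); y converges to 0. The iterate converges to (1, 0).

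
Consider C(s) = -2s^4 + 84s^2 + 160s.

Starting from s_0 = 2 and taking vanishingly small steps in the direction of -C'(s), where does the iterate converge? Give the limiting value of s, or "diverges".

-1

C'(s) = -8(s - 5)(s + 1)(s + 4), so C'(2) = 432.
Gradient descent moves in the -C' direction, i.e. s is decreasing.
The nearest critical point in that direction is s = -1, where C'' = 144 > 0 (a local minimum). The iterate converges there.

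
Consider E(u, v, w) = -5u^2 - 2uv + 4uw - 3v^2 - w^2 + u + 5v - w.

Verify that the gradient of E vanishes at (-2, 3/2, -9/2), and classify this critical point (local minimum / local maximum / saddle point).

local maximum

∇E = (-10u - 2v + 4w + 1, -2u - 6v + 5, 4u - 2w - 1); substituting (-2, 3/2, -9/2) gives ∇E = (0, 0, 0), so (-2, 3/2, -9/2) is indeed a critical point.
The Hessian is constant: H = [[-10, -2, 4], [-2, -6, 0], [4, 0, -2]].
Leading principal minors: Δ₁ = -10, Δ₂ = 56, Δ₃ = -16.
The minors alternate sign starting negative (−, +, −), so H is negative definite: a local maximum.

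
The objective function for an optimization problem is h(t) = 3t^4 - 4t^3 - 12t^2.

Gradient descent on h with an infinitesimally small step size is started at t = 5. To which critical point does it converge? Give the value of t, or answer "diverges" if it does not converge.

h'(t) = 12t(t - 2)(t + 1), so h'(5) = 1080.
Gradient descent moves in the -h' direction, i.e. t is decreasing.
The nearest critical point in that direction is t = 2, where h'' = 72 > 0 (a local minimum). The iterate converges there.

2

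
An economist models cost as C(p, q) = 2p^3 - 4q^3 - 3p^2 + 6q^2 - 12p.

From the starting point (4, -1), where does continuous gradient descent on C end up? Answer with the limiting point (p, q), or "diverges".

C is separable, so gradient descent decouples: p follows -∂C/∂p, q follows -∂C/∂q.
∂C/∂p = 6(p - 2)(p + 1); at p=4 this is 60, so p decreases.
∂C/∂q = -12q(q - 1); at q=-1 this is -24, so q increases.
p converges to its nearest critical value 2 (a local min of the p-part); q converges to 0. The iterate converges to (2, 0).

(2, 0)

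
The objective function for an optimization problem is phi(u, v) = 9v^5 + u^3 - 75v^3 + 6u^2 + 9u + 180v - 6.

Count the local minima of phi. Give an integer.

phi separates as a function of u plus a function of v, so ∇phi=0 decouples.
∂phi/∂u = 3(u + 1)(u + 3) = 0 at u ∈ {-3, -1}; ∂phi/∂v = 45(v - 2)(v - 1)(v + 1)(v + 2) = 0 at v ∈ {-2, -1, 1, 2}.
The Hessian is diagonal: diag(phi_uu, phi_vv). Second derivatives: phi_uu(-3)=-6, phi_uu(-1)=6; phi_vv(-2)=-540, phi_vv(-1)=270, phi_vv(1)=-270, phi_vv(2)=540.
Local minima occur where both diagonal entries positive: (-1, -1), (-1, 2). Count: 2.

2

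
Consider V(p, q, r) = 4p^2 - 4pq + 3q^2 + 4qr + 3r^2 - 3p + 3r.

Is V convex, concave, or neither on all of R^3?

V is quadratic, so its Hessian is the constant matrix H = [[8, -4, 0], [-4, 6, 4], [0, 4, 6]].
Leading principal minors: 8, 32, 64.
All positive ⇒ H ≻ 0 ⇒ convex.

convex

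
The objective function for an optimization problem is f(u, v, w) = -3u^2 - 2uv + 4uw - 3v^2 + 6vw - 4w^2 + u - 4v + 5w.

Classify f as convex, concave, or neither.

f is quadratic, so its Hessian is the constant matrix H = [[-6, -2, 4], [-2, -6, 6], [4, 6, -8]].
Leading principal minors: -6, 32, -40.
Signs alternate −, +, − ⇒ H ≺ 0 ⇒ concave.

concave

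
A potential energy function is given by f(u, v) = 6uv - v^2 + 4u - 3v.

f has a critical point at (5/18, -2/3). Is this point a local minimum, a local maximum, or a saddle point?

saddle point

The Hessian of f is constant: H = [[0, 6], [6, -2]].
det(H) = 0·(-2) − 6² = -36.
Since det(H) < 0, H is indefinite and the critical point is a saddle point.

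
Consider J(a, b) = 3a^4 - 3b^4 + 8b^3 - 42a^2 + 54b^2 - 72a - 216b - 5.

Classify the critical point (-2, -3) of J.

saddle point

The mixed partial ∂²J/∂a∂b is 0, so the Hessian at any point is diag(J_aa, J_bb) = diag(12(3a^2 - 7), 12(-3b^2 + 4b + 9)).
At (-2, -3): H = diag(60, -360).
The eigenvalues have opposite signs, so H is indefinite: a saddle point.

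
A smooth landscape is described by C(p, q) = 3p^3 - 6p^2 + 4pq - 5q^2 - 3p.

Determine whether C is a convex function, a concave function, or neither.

neither

The term 3p^3 is cubic, so the Hessian is not constant.
∂²C/∂p² = 18p - 12, which takes both signs as p varies (negative for sufficiently negative p). A diagonal entry of the Hessian changing sign means the Hessian is neither positive- nor negative-semidefinite on all of R^2.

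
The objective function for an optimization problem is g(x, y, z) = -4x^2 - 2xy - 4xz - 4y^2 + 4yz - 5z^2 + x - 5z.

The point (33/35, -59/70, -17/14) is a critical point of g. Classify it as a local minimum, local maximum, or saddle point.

local maximum

The Hessian is constant: H = [[-8, -2, -4], [-2, -8, 4], [-4, 4, -10]].
Leading principal minors: Δ₁ = -8, Δ₂ = 60, Δ₃ = -280.
The minors alternate sign starting negative (−, +, −), so H is negative definite: a local maximum.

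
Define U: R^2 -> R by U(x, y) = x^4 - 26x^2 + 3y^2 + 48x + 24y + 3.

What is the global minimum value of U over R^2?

U(x,y) separates as P(x) + Q(y) + 3, so its minimum is min P + min Q + 3.
P'(x) = 4(x - 3)(x - 1)(x + 4) vanishes at x ∈ {-4, 1, 3}; Q'(y) = 6y + 24 vanishes at y ∈ {-4}.
Local minima of P (where P''>0): P(-4)=-352, P(3)=-9. Local minima of Q: Q(-4)=-48.
So the global minimum of U is P(-4) + Q(-4) + 3 = -352 − 48 + 3 = -397, attained at (-4, -4).

-397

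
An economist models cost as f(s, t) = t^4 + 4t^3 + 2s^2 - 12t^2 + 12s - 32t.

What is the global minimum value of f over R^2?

f(s,t) separates as P(s) + Q(t), so its minimum is min P + min Q.
P'(s) = 4s + 12 vanishes at s ∈ {-3}; Q'(t) = 4(t - 2)(t + 1)(t + 4) vanishes at t ∈ {-4, -1, 2}.
Local minima of P (where P''>0): P(-3)=-18. Local minima of Q: Q(-4)=-64, Q(2)=-64.
So the global minimum of f is P(-3) + Q(-4) = -18 − 64 = -82, attained at (-3, -4).

-82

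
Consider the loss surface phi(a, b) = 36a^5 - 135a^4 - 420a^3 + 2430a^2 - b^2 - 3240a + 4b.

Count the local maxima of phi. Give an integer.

phi separates as a function of a plus a function of b, so ∇phi=0 decouples.
∂phi/∂a = 180(a - 3)(a - 2)(a - 1)(a + 3) = 0 at a ∈ {-3, 1, 2, 3}; ∂phi/∂b = -2(b - 2) = 0 at b ∈ {2}.
The Hessian is diagonal: diag(phi_aa, phi_bb). Second derivatives: phi_aa(-3)=-21600, phi_aa(1)=1440, phi_aa(2)=-900, phi_aa(3)=2160; phi_bb(2)=-2.
Local maxima occur where both diagonal entries negative: (-3, 2), (2, 2). Count: 2.

2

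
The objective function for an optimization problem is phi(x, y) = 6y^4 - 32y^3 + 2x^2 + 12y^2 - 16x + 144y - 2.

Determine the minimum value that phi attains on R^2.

-128

phi(x,y) separates as P(x) + Q(y) − 2, so its minimum is min P + min Q − 2.
P'(x) = 4x - 16 vanishes at x ∈ {4}; Q'(y) = 24(y - 3)(y - 2)(y + 1) vanishes at y ∈ {-1, 2, 3}.
Local minima of P (where P''>0): P(4)=-32. Local minima of Q: Q(-1)=-94, Q(3)=162.
So the global minimum of phi is P(4) + Q(-1) − 2 = -32 − 94 − 2 = -128, attained at (4, -1).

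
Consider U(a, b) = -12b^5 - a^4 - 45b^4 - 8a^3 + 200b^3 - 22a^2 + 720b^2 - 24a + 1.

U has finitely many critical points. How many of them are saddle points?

U separates as a function of a plus a function of b, so ∇U=0 decouples.
∂U/∂a = -4(a + 1)(a + 2)(a + 3) = 0 at a ∈ {-3, -2, -1}; ∂U/∂b = -60b(b - 3)(b + 2)(b + 4) = 0 at b ∈ {-4, -2, 0, 3}.
The Hessian is diagonal: diag(U_aa, U_bb). Second derivatives: U_aa(-3)=-8, U_aa(-2)=4, U_aa(-1)=-8; U_bb(-4)=3360, U_bb(-2)=-1200, U_bb(0)=1440, U_bb(3)=-6300.
Saddle points occur where the two diagonal entries have opposite signs: (-3, -4), (-3, 0), (-2, -2), (-2, 3), (-1, -4), (-1, 0). Count: 6.

6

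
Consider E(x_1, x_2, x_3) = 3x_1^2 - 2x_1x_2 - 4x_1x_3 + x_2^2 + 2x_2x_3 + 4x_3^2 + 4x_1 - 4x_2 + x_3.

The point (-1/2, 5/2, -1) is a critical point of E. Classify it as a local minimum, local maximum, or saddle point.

The Hessian is constant: H = [[6, -2, -4], [-2, 2, 2], [-4, 2, 8]].
Leading principal minors: Δ₁ = 6, Δ₂ = 8, Δ₃ = 40.
All leading minors are positive, so H is positive definite: a local minimum.

local minimum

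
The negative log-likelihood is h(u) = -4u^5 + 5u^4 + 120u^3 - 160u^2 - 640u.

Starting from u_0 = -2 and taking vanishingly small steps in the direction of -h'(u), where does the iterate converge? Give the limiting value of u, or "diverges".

-4

h'(u) = -20(u - 4)(u - 2)(u + 1)(u + 4), so h'(-2) = 960.
Gradient descent moves in the -h' direction, i.e. u is decreasing.
The nearest critical point in that direction is u = -4, where h'' = 2880 > 0 (a local minimum). The iterate converges there.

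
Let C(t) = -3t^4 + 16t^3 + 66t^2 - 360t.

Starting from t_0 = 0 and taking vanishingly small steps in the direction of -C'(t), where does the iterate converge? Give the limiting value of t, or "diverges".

2

C'(t) = -12(t - 5)(t - 2)(t + 3), so C'(0) = -360.
Gradient descent moves in the -C' direction, i.e. t is increasing.
The nearest critical point in that direction is t = 2, where C'' = 180 > 0 (a local minimum). The iterate converges there.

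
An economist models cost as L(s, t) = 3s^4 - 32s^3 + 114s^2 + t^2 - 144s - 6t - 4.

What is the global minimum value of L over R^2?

L(s,t) separates as P(s) + Q(t) − 4, so its minimum is min P + min Q − 4.
P'(s) = 12(s - 4)(s - 3)(s - 1) vanishes at s ∈ {1, 3, 4}; Q'(t) = 2(t - 3) vanishes at t ∈ {3}.
Local minima of P (where P''>0): P(1)=-59, P(4)=-32. Local minima of Q: Q(3)=-9.
So the global minimum of L is P(1) + Q(3) − 4 = -59 − 9 − 4 = -72, attained at (1, 3).

-72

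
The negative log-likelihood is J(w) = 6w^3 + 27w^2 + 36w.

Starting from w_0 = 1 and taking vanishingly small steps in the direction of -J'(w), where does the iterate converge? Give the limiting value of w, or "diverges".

-1

J'(w) = 18(w + 1)(w + 2), so J'(1) = 108.
Gradient descent moves in the -J' direction, i.e. w is decreasing.
The nearest critical point in that direction is w = -1, where J'' = 18 > 0 (a local minimum). The iterate converges there.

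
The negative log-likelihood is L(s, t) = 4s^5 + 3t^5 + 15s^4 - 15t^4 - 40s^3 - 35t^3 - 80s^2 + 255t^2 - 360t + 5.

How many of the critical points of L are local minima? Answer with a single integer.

4

L separates as a function of s plus a function of t, so ∇L=0 decouples.
∂L/∂s = 20s(s - 2)(s + 1)(s + 4) = 0 at s ∈ {-4, -1, 0, 2}; ∂L/∂t = 15(t - 4)(t - 2)(t - 1)(t + 3) = 0 at t ∈ {-3, 1, 2, 4}.
The Hessian is diagonal: diag(L_ss, L_tt). Second derivatives: L_ss(-4)=-1440, L_ss(-1)=180, L_ss(0)=-160, L_ss(2)=720; L_tt(-3)=-2100, L_tt(1)=180, L_tt(2)=-150, L_tt(4)=630.
Local minima occur where both diagonal entries positive: (-1, 1), (-1, 4), (2, 1), (2, 4). Count: 4.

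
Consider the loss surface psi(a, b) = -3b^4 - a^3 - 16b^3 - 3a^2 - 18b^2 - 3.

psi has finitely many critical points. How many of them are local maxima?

2

psi separates as a function of a plus a function of b, so ∇psi=0 decouples.
∂psi/∂a = -3a(a + 2) = 0 at a ∈ {-2, 0}; ∂psi/∂b = -12b(b + 1)(b + 3) = 0 at b ∈ {-3, -1, 0}.
The Hessian is diagonal: diag(psi_aa, psi_bb). Second derivatives: psi_aa(-2)=6, psi_aa(0)=-6; psi_bb(-3)=-72, psi_bb(-1)=24, psi_bb(0)=-36.
Local maxima occur where both diagonal entries negative: (0, -3), (0, 0). Count: 2.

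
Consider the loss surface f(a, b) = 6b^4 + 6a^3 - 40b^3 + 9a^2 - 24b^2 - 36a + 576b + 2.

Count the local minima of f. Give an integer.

2

f separates as a function of a plus a function of b, so ∇f=0 decouples.
∂f/∂a = 18(a - 1)(a + 2) = 0 at a ∈ {-2, 1}; ∂f/∂b = 24(b - 4)(b - 3)(b + 2) = 0 at b ∈ {-2, 3, 4}.
The Hessian is diagonal: diag(f_aa, f_bb). Second derivatives: f_aa(-2)=-54, f_aa(1)=54; f_bb(-2)=720, f_bb(3)=-120, f_bb(4)=144.
Local minima occur where both diagonal entries positive: (1, -2), (1, 4). Count: 2.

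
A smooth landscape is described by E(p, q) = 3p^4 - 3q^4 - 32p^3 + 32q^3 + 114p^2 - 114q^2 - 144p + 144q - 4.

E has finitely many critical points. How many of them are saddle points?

5

E separates as a function of p plus a function of q, so ∇E=0 decouples.
∂E/∂p = 12(p - 4)(p - 3)(p - 1) = 0 at p ∈ {1, 3, 4}; ∂E/∂q = -12(q - 4)(q - 3)(q - 1) = 0 at q ∈ {1, 3, 4}.
The Hessian is diagonal: diag(E_pp, E_qq). Second derivatives: E_pp(1)=72, E_pp(3)=-24, E_pp(4)=36; E_qq(1)=-72, E_qq(3)=24, E_qq(4)=-36.
Saddle points occur where the two diagonal entries have opposite signs: (1, 1), (1, 4), (3, 3), (4, 1), (4, 4). Count: 5.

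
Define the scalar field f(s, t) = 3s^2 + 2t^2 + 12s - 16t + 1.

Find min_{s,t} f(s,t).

-43

f(s,t) separates as P(s) + Q(t) + 1, so its minimum is min P + min Q + 1.
P'(s) = 6s + 12 vanishes at s ∈ {-2}; Q'(t) = 4(t - 4) vanishes at t ∈ {4}.
Local minima of P (where P''>0): P(-2)=-12. Local minima of Q: Q(4)=-32.
So the global minimum of f is P(-2) + Q(4) + 1 = -12 − 32 + 1 = -43, attained at (-2, 4).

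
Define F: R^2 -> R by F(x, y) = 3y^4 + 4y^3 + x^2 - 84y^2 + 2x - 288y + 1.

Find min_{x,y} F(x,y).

-1472

F(x,y) separates as P(x) + Q(y) + 1, so its minimum is min P + min Q + 1.
P'(x) = 2x + 2 vanishes at x ∈ {-1}; Q'(y) = 12(y - 4)(y + 2)(y + 3) vanishes at y ∈ {-3, -2, 4}.
Local minima of P (where P''>0): P(-1)=-1. Local minima of Q: Q(-3)=243, Q(4)=-1472.
So the global minimum of F is P(-1) + Q(4) + 1 = -1 − 1472 + 1 = -1472, attained at (-1, 4).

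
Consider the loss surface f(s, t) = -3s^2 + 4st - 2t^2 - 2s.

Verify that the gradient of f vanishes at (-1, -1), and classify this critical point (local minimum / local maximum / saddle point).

local maximum

∇f = (-6s + 4t - 2, 4s - 4t); substituting (-1, -1) gives ∇f = (0, 0), so (-1, -1) is indeed a critical point.
The Hessian of f is constant: H = [[-6, 4], [4, -4]].
det(H) = (-6)·(-4) − 4² = 8.
det(H) > 0 and tr(H) = -10 < 0, so H is negative definite and the point is a local maximum.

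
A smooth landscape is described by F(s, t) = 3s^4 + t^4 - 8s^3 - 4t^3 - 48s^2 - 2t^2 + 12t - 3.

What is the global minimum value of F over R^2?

-524

F(s,t) separates as P(s) + Q(t) − 3, so its minimum is min P + min Q − 3.
P'(s) = 12s(s - 4)(s + 2) vanishes at s ∈ {-2, 0, 4}; Q'(t) = 4(t - 3)(t - 1)(t + 1) vanishes at t ∈ {-1, 1, 3}.
Local minima of P (where P''>0): P(-2)=-80, P(4)=-512. Local minima of Q: Q(-1)=-9, Q(3)=-9.
So the global minimum of F is P(4) + Q(-1) − 3 = -512 − 9 − 3 = -524, attained at (4, -1).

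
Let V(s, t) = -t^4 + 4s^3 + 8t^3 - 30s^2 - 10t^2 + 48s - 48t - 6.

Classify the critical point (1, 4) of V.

local maximum

The mixed partial ∂²V/∂s∂t is 0, so the Hessian at any point is diag(V_ss, V_tt) = diag(12(2s - 5), 4(-3t^2 + 12t - 5)).
At (1, 4): H = diag(-36, -20).
Both eigenvalues are negative, so H is negative definite: a local maximum.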